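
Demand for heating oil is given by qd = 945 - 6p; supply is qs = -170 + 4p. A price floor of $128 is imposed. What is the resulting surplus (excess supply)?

Equilibrium price would be p* = 111.5, so the floor at 128 binds.
At p = 128: qd = 177, qs = 342.
Surplus = 342 − 177 = 165.

Surplus = 165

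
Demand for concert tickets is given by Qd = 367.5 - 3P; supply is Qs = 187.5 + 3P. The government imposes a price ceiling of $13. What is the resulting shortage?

Shortage = 102

Equilibrium price would be P* = 30, so the ceiling at 13 binds.
At P = 13: Qd = 367.5 − 3(13) = 328.5, Qs = 187.5 + 3(13) = 226.5.
Shortage = 328.5 − 226.5 = 102.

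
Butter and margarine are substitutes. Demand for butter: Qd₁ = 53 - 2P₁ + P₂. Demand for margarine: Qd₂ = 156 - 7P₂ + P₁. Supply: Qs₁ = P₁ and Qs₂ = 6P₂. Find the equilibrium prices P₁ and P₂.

P₁ = 845/38, P₂ = 521/38

Market 1: 53 - 2P₁ + P₂ = P₁ → 3P₁ - P₂ = 53.
Market 2: 13P₂ - P₁ = 156.
Eliminating P₂: 13×(1) + 1×(2) gives 38P₁ = 845, so P₁ = 845/38.
Back-substitute into (2): P₂ = (156 + 1×845/38) / 13 = 521/38.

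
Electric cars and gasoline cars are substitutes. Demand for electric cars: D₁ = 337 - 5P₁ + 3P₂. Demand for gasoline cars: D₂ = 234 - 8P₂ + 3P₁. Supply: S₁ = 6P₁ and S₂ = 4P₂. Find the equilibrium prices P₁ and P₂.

Market 1: 337 - 5P₁ + 3P₂ = 6P₁ → 11P₁ - 3P₂ = 337.
Market 2: 12P₂ - 3P₁ = 234.
Eliminating P₂: 12×(1) + 3×(2) gives 123P₁ = 4746, so P₁ = 1582/41.
Back-substitute into (2): P₂ = (234 + 3×1582/41) / 12 = 1195/41.

P₁ = 1582/41, P₂ = 1195/41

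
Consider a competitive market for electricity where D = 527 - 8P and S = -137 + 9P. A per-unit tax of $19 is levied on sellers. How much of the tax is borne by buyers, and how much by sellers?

Buyers bear 171/17, sellers bear 152/17

Pre-tax equilibrium: P* = 664/17, Q* = 3647/17.
Tax on sellers shifts supply to S = -137 + 9(P − 19) = -308 + 9P.
527 - 8P = -308 + 9P gives buyer price Pb = 835/17; sellers receive Ps = 835/17 − 19 = 512/17.
New quantity: Q = 527 − 8(835/17) = 2279/17.
Buyer burden = 835/17 − 664/17 = 171/17; seller burden = 664/17 − 512/17 = 152/17.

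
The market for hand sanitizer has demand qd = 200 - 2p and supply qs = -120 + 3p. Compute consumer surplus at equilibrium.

Equilibrium: 200 - 2p = -120 + 3p gives p* = 64, q* = 72.
Demand choke price (qd = 0): p = 100.
CS = ½(100 − 64)(72) = 1296.

Consumer surplus = 1296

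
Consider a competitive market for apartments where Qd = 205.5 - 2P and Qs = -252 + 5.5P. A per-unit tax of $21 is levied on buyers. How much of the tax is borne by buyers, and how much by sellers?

Pre-tax equilibrium: P* = 61, Q* = 83.5.
Tax on buyers shifts demand to Qd = 205.5 − 2(P + 21) = 163.5 - 2P.
163.5 - 2P = -252 + 5.5P gives seller price Ps = 55.4; buyers pay Pb = 55.4 + 21 = 76.4.
New quantity: Q = 205.5 − 2(76.4) = 52.7.
Buyer burden = 76.4 − 61 = 15.4; seller burden = 61 − 55.4 = 5.6.

Buyers bear $15.4, sellers bear $5.6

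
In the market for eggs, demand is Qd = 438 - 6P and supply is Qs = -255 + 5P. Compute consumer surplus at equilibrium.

Equilibrium: 438 - 6P = -255 + 5P gives P* = 63, Q* = 60.
Demand choke price (Qd = 0): P = 73.
CS = ½(73 − 63)(60) = 300.

Consumer surplus = 300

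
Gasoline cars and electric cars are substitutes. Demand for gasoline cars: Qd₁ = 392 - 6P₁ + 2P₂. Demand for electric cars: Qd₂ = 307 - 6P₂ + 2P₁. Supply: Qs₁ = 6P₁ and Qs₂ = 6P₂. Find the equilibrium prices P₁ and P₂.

Market 1: 392 - 6P₁ + 2P₂ = 6P₁ → 12P₁ - 2P₂ = 392.
Market 2: 12P₂ - 2P₁ = 307.
Eliminating P₂: 12×(1) + 2×(2) gives 140P₁ = 5318, so P₁ = 2659/70.
Back-substitute into (2): P₂ = (307 + 2×2659/70) / 12 = 1117/35.

P₁ = 2659/70, P₂ = 1117/35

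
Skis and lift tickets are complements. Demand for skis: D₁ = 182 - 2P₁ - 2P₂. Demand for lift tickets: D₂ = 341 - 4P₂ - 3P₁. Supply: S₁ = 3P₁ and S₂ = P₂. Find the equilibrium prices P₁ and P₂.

Market 1: 182 - 2P₁ - 2P₂ = 3P₁ → 5P₁ + 2P₂ = 182.
Market 2: 5P₂ + 3P₁ = 341.
Eliminating P₂: 5×(1) − 2×(2) gives 19P₁ = 228, so P₁ = 12.
Back-substitute into (2): P₂ = (341 − 3×12) / 5 = 61.

P₁ = 12, P₂ = 61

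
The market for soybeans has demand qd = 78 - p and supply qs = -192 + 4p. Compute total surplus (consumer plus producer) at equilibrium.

Total surplus = 360

Equilibrium: 78 - p = -192 + 4p gives p* = 54, q* = 24.
Demand choke price: p = 78; supply starts at p = 48.
CS = ½(78 − 54)(24) = 288; PS = ½(54 − 48)(24) = 72.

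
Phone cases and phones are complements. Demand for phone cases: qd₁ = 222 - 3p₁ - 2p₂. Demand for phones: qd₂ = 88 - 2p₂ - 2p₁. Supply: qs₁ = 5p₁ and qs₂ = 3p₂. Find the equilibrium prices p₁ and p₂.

p₁ = 467/18, p₂ = 65/9

Market 1: 222 - 3p₁ - 2p₂ = 5p₁ → 8p₁ + 2p₂ = 222.
Market 2: 5p₂ + 2p₁ = 88.
Eliminating p₂: 5×(1) − 2×(2) gives 36p₁ = 934, so p₁ = 467/18.
Back-substitute into (2): p₂ = (88 − 2×467/18) / 5 = 65/9.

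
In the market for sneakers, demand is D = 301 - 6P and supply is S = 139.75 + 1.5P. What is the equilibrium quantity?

Q* = 172

Set D = S: 301 - 6P = 139.75 + 1.5P.
161.25 = 7.5P, so P* = 21.5.
Q* = 301 − 6(21.5) = 172.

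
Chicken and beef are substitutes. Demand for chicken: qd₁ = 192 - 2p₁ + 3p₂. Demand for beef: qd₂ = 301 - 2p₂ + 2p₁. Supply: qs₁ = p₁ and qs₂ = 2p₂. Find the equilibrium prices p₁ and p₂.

Market 1: 192 - 2p₁ + 3p₂ = p₁ → 3p₁ - 3p₂ = 192.
Market 2: 4p₂ - 2p₁ = 301.
Eliminating p₂: 4×(1) + 3×(2) gives 6p₁ = 1671, so p₁ = 278.5.
Back-substitute into (2): p₂ = (301 + 2×278.5) / 4 = 214.5.

p₁ = 278.5, p₂ = 214.5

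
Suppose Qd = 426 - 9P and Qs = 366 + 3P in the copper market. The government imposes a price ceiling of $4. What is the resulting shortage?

Shortage = 12

Equilibrium price would be P* = 5, so the ceiling at 4 binds.
At P = 4: Qd = 426 − 9(4) = 390, Qs = 366 + 3(4) = 378.
Shortage = 390 − 378 = 12.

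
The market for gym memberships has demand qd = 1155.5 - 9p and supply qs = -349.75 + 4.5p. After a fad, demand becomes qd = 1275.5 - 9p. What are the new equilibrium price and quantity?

Original equilibrium: p* = 111.5, q* = 152.
New equilibrium: 1275.5 - 9p = -349.75 + 4.5p, so 1625.25 = 13.5p and p' = 2167/18; q' = 1275.5 − 9(2167/18) = 192.

p' = 2167/18, q' = 192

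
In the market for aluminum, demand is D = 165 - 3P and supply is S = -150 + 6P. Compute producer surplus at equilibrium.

Equilibrium: 165 - 3P = -150 + 6P gives P* = 35, Q* = 60.
Supply starts at P = 25 (where S = 0).
PS = ½(35 − 25)(60) = 300.

Producer surplus = 300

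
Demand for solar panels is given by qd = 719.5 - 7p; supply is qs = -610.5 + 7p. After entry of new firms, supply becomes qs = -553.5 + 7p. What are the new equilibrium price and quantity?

p' = 1273/14, q' = 83

Original equilibrium: p* = 95, q* = 54.5.
New equilibrium: 719.5 - 7p = -553.5 + 7p, so 1273 = 14p and p' = 1273/14; q' = 719.5 − 7(1273/14) = 83.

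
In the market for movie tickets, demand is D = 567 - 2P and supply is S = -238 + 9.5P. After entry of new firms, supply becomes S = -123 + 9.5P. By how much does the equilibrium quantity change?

ΔQ = 20

Original equilibrium: P* = 70, Q* = 427.
New equilibrium: 567 - 2P = -123 + 9.5P, so 690 = 11.5P and P' = 60; Q' = 567 − 2(60) = 447.
Change in quantity: 447 − 427 = 20.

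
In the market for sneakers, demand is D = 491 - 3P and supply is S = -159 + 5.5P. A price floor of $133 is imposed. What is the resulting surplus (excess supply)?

Equilibrium price would be P* = 1300/17, so the floor at 133 binds.
At P = 133: D = 92, S = 572.5.
Surplus = 572.5 − 92 = 480.5.

Surplus = 480.5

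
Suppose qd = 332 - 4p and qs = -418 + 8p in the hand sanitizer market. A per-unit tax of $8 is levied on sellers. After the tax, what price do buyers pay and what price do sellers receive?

Pre-tax equilibrium: p* = 62.5, q* = 82.
Tax on sellers shifts supply to qs = -418 + 8(p − 8) = -482 + 8p.
332 - 4p = -482 + 8p gives buyer price pb = 407/6; sellers receive ps = 407/6 − 8 = 359/6.
New quantity: q = 332 − 4(407/6) = 182/3.

Buyers pay 407/6, sellers receive 359/6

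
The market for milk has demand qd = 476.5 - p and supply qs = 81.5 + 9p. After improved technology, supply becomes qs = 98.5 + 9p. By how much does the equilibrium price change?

Original equilibrium: p* = 39.5, q* = 437.
New equilibrium: 476.5 - p = 98.5 + 9p, so 378 = 10p and p' = 37.8; q' = 476.5 − 1(37.8) = 438.7.
Change in price: 37.8 − 39.5 = -1.7.

Δp = -1.7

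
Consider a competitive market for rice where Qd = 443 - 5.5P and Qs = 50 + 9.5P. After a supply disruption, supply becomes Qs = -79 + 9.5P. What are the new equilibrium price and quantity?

P' = 34.8, Q' = 251.6

Original equilibrium: P* = 26.2, Q* = 298.9.
New equilibrium: 443 - 5.5P = -79 + 9.5P, so 522 = 15P and P' = 34.8; Q' = 443 − 5.5(34.8) = 251.6.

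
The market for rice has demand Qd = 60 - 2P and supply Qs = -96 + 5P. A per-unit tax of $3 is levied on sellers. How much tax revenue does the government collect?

Tax revenue = 234/7

Pre-tax equilibrium: P* = 156/7, Q* = 108/7.
Tax on sellers shifts supply to Qs = -96 + 5(P − 3) = -111 + 5P.
60 - 2P = -111 + 5P gives buyer price Pb = 171/7; sellers receive Ps = 171/7 − 3 = 150/7.
New quantity: Q = 60 − 2(171/7) = 78/7.
Revenue = 3 × 78/7 = 234/7.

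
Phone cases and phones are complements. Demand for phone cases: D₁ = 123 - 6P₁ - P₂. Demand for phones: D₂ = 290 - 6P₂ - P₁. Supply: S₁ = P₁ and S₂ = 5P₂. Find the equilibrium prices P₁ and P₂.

Market 1: 123 - 6P₁ - P₂ = P₁ → 7P₁ + P₂ = 123.
Market 2: 11P₂ + P₁ = 290.
Eliminating P₂: 11×(1) − 1×(2) gives 76P₁ = 1063, so P₁ = 1063/76.
Back-substitute into (2): P₂ = (290 − 1×1063/76) / 11 = 1907/76.

P₁ = 1063/76, P₂ = 1907/76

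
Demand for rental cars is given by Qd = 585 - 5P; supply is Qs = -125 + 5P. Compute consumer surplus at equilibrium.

Equilibrium: 585 - 5P = -125 + 5P gives P* = 71, Q* = 230.
Demand choke price (Qd = 0): P = 117.
CS = ½(117 − 71)(230) = 5290.

Consumer surplus = 5290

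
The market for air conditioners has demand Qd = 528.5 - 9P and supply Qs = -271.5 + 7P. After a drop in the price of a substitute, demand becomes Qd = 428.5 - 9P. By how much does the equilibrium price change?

ΔP = -6.25

Original equilibrium: P* = 50, Q* = 78.5.
New equilibrium: 428.5 - 9P = -271.5 + 7P, so 700 = 16P and P' = 43.75; Q' = 428.5 − 9(43.75) = 34.75.
Change in price: 43.75 − 50 = -6.25.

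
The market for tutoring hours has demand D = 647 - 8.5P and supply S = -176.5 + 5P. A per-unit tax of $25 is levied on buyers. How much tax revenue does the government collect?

Pre-tax equilibrium: P* = 61, Q* = 128.5.
Tax on buyers shifts demand to D = 647 − 8.5(P + 25) = 434.5 - 8.5P.
434.5 - 8.5P = -176.5 + 5P gives seller price Ps = 1222/27; buyers pay Pb = 1222/27 + 25 = 1897/27.
New quantity: Q = 647 − 8.5(1897/27) = 2689/54.
Revenue = 25 × 2689/54 = 67225/54.

Tax revenue = 67225/54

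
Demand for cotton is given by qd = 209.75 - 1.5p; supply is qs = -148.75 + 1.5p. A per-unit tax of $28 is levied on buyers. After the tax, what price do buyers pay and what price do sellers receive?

Pre-tax equilibrium: p* = 119.5, q* = 30.5.
Tax on buyers shifts demand to qd = 209.75 − 1.5(p + 28) = 167.75 - 1.5p.
167.75 - 1.5p = -148.75 + 1.5p gives seller price ps = 105.5; buyers pay pb = 105.5 + 28 = 133.5.
New quantity: q = 209.75 − 1.5(133.5) = 9.5.

Buyers pay $133.5, sellers receive $105.5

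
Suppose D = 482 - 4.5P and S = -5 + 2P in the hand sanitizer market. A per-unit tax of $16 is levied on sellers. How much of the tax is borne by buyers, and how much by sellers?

Buyers bear 64/13, sellers bear 144/13

Pre-tax equilibrium: P* = 974/13, Q* = 1883/13.
Tax on sellers shifts supply to S = -5 + 2(P − 16) = -37 + 2P.
482 - 4.5P = -37 + 2P gives buyer price Pb = 1038/13; sellers receive Ps = 1038/13 − 16 = 830/13.
New quantity: Q = 482 − 4.5(1038/13) = 1595/13.
Buyer burden = 1038/13 − 974/13 = 64/13; seller burden = 974/13 − 830/13 = 144/13.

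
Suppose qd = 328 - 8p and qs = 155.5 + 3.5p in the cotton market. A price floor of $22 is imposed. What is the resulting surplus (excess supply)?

Equilibrium price would be p* = 15, so the floor at 22 binds.
At p = 22: qd = 152, qs = 232.5.
Surplus = 232.5 − 152 = 80.5.

Surplus = 80.5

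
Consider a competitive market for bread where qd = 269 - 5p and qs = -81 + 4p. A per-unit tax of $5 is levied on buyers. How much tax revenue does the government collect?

Tax revenue = 2855/9

Pre-tax equilibrium: p* = 350/9, q* = 671/9.
Tax on buyers shifts demand to qd = 269 − 5(p + 5) = 244 - 5p.
244 - 5p = -81 + 4p gives seller price ps = 325/9; buyers pay pb = 325/9 + 5 = 370/9.
New quantity: q = 269 − 5(370/9) = 571/9.
Revenue = 5 × 571/9 = 2855/9.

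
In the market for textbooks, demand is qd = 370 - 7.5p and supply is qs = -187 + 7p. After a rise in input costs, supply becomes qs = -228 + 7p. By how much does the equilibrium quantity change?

Δq = -615/29

Original equilibrium: p* = 1114/29, q* = 2375/29.
New equilibrium: 370 - 7.5p = -228 + 7p, so 598 = 14.5p and p' = 1196/29; q' = 370 − 7.5(1196/29) = 1760/29.
Change in quantity: 1760/29 − 2375/29 = -615/29.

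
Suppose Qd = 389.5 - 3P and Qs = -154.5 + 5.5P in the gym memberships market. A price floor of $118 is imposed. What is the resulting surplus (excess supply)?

Equilibrium price would be P* = 64, so the floor at 118 binds.
At P = 118: Qd = 35.5, Qs = 494.5.
Surplus = 494.5 − 35.5 = 459.

Surplus = 459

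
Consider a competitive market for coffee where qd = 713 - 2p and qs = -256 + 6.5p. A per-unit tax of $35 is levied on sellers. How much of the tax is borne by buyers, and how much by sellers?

Buyers bear 455/17, sellers bear 140/17

Pre-tax equilibrium: p* = 114, q* = 485.
Tax on sellers shifts supply to qs = -256 + 6.5(p − 35) = -483.5 + 6.5p.
713 - 2p = -483.5 + 6.5p gives buyer price pb = 2393/17; sellers receive ps = 2393/17 − 35 = 1798/17.
New quantity: q = 713 − 2(2393/17) = 7335/17.
Buyer burden = 2393/17 − 114 = 455/17; seller burden = 114 − 1798/17 = 140/17.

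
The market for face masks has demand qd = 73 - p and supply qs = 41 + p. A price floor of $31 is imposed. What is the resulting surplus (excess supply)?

Equilibrium price would be p* = 16, so the floor at 31 binds.
At p = 31: qd = 42, qs = 72.
Surplus = 72 − 42 = 30.

Surplus = 30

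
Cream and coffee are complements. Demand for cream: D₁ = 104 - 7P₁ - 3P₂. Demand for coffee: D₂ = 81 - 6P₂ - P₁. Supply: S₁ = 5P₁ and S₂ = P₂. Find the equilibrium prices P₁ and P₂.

Market 1: 104 - 7P₁ - 3P₂ = 5P₁ → 12P₁ + 3P₂ = 104.
Market 2: 7P₂ + P₁ = 81.
Eliminating P₂: 7×(1) − 3×(2) gives 81P₁ = 485, so P₁ = 485/81.
Back-substitute into (2): P₂ = (81 − 1×485/81) / 7 = 868/81.

P₁ = 485/81, P₂ = 868/81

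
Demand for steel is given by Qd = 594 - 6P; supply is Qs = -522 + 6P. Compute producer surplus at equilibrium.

Producer surplus = 108

Equilibrium: 594 - 6P = -522 + 6P gives P* = 93, Q* = 36.
Supply starts at P = 87 (where Qs = 0).
PS = ½(93 − 87)(36) = 108.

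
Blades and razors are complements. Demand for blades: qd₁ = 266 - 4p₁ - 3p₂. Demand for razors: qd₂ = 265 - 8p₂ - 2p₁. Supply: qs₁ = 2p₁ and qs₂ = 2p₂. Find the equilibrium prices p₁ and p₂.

p₁ = 1865/54, p₂ = 529/27

Market 1: 266 - 4p₁ - 3p₂ = 2p₁ → 6p₁ + 3p₂ = 266.
Market 2: 10p₂ + 2p₁ = 265.
Eliminating p₂: 10×(1) − 3×(2) gives 54p₁ = 1865, so p₁ = 1865/54.
Back-substitute into (2): p₂ = (265 − 2×1865/54) / 10 = 529/27.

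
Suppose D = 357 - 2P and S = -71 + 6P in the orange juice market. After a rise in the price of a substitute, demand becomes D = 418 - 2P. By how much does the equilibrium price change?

ΔP = 7.625

Original equilibrium: P* = 53.5, Q* = 250.
New equilibrium: 418 - 2P = -71 + 6P, so 489 = 8P and P' = 61.125; Q' = 418 − 2(61.125) = 295.75.
Change in price: 61.125 − 53.5 = 7.625.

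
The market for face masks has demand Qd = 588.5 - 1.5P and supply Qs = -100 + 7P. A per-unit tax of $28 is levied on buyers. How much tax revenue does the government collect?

Tax revenue = 205828/17

Pre-tax equilibrium: P* = 81, Q* = 467.
Tax on buyers shifts demand to Qd = 588.5 − 1.5(P + 28) = 546.5 - 1.5P.
546.5 - 1.5P = -100 + 7P gives seller price Ps = 1293/17; buyers pay Pb = 1293/17 + 28 = 1769/17.
New quantity: Q = 588.5 − 1.5(1769/17) = 7351/17.
Revenue = 28 × 7351/17 = 205828/17.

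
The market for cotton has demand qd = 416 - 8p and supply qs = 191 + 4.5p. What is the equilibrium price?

Set qd = qs: 416 - 8p = 191 + 4.5p.
225 = 12.5p, so p* = 18.
q* = 416 − 8(18) = 272.

p* = 18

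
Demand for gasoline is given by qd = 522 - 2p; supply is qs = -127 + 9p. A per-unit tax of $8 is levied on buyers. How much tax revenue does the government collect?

Tax revenue = 34400/11

Pre-tax equilibrium: p* = 59, q* = 404.
Tax on buyers shifts demand to qd = 522 − 2(p + 8) = 506 - 2p.
506 - 2p = -127 + 9p gives seller price ps = 633/11; buyers pay pb = 633/11 + 8 = 721/11.
New quantity: q = 522 − 2(721/11) = 4300/11.
Revenue = 8 × 4300/11 = 34400/11.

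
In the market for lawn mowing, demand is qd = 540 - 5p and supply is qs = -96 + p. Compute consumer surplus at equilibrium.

Consumer surplus = 10

Equilibrium: 540 - 5p = -96 + p gives p* = 106, q* = 10.
Demand choke price (qd = 0): p = 108.
CS = ½(108 − 106)(10) = 10.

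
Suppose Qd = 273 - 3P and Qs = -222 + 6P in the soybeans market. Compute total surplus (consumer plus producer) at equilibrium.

Total surplus = 2916

Equilibrium: 273 - 3P = -222 + 6P gives P* = 55, Q* = 108.
Demand choke price: P = 91; supply starts at P = 37.
CS = ½(91 − 55)(108) = 1944; PS = ½(55 − 37)(108) = 972.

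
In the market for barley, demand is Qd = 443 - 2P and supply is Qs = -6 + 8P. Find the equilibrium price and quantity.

Set Qd = Qs: 443 - 2P = -6 + 8P.
449 = 10P, so P* = 44.9.
Q* = 443 − 2(44.9) = 353.2.

P* = 44.9, Q* = 353.2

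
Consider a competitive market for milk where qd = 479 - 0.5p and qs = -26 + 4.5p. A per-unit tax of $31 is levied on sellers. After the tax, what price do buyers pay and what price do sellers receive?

Pre-tax equilibrium: p* = 101, q* = 428.5.
Tax on sellers shifts supply to qs = -26 + 4.5(p − 31) = -165.5 + 4.5p.
479 - 0.5p = -165.5 + 4.5p gives buyer price pb = 128.9; sellers receive ps = 128.9 − 31 = 97.9.
New quantity: q = 479 − 0.5(128.9) = 414.55.

Buyers pay $128.9, sellers receive $97.9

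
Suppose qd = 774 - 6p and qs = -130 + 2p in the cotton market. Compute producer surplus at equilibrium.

Equilibrium: 774 - 6p = -130 + 2p gives p* = 113, q* = 96.
Supply starts at p = 65 (where qs = 0).
PS = ½(113 − 65)(96) = 2304.

Producer surplus = 2304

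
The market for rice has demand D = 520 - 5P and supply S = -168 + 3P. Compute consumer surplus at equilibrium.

Equilibrium: 520 - 5P = -168 + 3P gives P* = 86, Q* = 90.
Demand choke price (D = 0): P = 104.
CS = ½(104 − 86)(90) = 810.

Consumer surplus = 810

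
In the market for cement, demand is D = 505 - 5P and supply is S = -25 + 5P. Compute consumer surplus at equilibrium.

Consumer surplus = 5760

Equilibrium: 505 - 5P = -25 + 5P gives P* = 53, Q* = 240.
Demand choke price (D = 0): P = 101.
CS = ½(101 − 53)(240) = 5760.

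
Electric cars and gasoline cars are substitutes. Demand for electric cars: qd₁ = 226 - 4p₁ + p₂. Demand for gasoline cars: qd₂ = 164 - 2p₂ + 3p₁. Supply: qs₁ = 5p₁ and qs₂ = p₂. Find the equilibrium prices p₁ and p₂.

p₁ = 421/12, p₂ = 89.75

Market 1: 226 - 4p₁ + p₂ = 5p₁ → 9p₁ - p₂ = 226.
Market 2: 3p₂ - 3p₁ = 164.
Eliminating p₂: 3×(1) + 1×(2) gives 24p₁ = 842, so p₁ = 421/12.
Back-substitute into (2): p₂ = (164 + 3×421/12) / 3 = 89.75.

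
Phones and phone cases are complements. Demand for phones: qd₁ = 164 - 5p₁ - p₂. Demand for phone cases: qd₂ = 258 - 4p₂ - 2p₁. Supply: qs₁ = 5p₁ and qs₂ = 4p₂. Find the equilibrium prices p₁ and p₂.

Market 1: 164 - 5p₁ - p₂ = 5p₁ → 10p₁ + p₂ = 164.
Market 2: 8p₂ + 2p₁ = 258.
Eliminating p₂: 8×(1) − 1×(2) gives 78p₁ = 1054, so p₁ = 527/39.
Back-substitute into (2): p₂ = (258 − 2×527/39) / 8 = 1126/39.

p₁ = 527/39, p₂ = 1126/39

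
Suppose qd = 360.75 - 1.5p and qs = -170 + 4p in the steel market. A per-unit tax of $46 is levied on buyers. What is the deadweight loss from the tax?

Deadweight loss = 12696/11

Pre-tax equilibrium: p* = 96.5, q* = 216.
Tax on buyers shifts demand to qd = 360.75 − 1.5(p + 46) = 291.75 - 1.5p.
291.75 - 1.5p = -170 + 4p gives seller price ps = 1847/22; buyers pay pb = 1847/22 + 46 = 2859/22.
New quantity: q = 360.75 − 1.5(2859/22) = 1824/11.
DWL = ½ × 46 × (216 − 1824/11) = 12696/11.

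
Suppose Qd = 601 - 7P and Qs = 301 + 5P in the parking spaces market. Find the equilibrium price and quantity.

P* = 25, Q* = 426

Set Qd = Qs: 601 - 7P = 301 + 5P.
300 = 12P, so P* = 25.
Q* = 601 − 7(25) = 426.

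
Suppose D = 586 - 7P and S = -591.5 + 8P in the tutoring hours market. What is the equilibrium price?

P* = 78.5

Set D = S: 586 - 7P = -591.5 + 8P.
1177.5 = 15P, so P* = 78.5.
Q* = 586 − 7(78.5) = 36.5.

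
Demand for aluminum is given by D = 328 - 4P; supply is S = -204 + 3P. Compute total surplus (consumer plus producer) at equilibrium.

Total surplus = 168

Equilibrium: 328 - 4P = -204 + 3P gives P* = 76, Q* = 24.
Demand choke price: P = 82; supply starts at P = 68.
CS = ½(82 − 76)(24) = 72; PS = ½(76 − 68)(24) = 96.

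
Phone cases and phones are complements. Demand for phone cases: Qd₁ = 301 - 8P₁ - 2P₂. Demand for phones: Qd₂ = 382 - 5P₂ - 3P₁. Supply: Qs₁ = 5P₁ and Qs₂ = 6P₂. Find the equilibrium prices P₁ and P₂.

P₁ = 2547/137, P₂ = 4063/137

Market 1: 301 - 8P₁ - 2P₂ = 5P₁ → 13P₁ + 2P₂ = 301.
Market 2: 11P₂ + 3P₁ = 382.
Eliminating P₂: 11×(1) − 2×(2) gives 137P₁ = 2547, so P₁ = 2547/137.
Back-substitute into (2): P₂ = (382 − 3×2547/137) / 11 = 4063/137.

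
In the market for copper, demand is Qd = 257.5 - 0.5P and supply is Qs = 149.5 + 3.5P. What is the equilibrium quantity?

Q* = 244

Set Qd = Qs: 257.5 - 0.5P = 149.5 + 3.5P.
108 = 4P, so P* = 27.
Q* = 257.5 − 0.5(27) = 244.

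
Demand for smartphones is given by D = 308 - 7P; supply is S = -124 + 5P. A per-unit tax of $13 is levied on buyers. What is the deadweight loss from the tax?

Pre-tax equilibrium: P* = 36, Q* = 56.
Tax on buyers shifts demand to D = 308 − 7(P + 13) = 217 - 7P.
217 - 7P = -124 + 5P gives seller price Ps = 341/12; buyers pay Pb = 341/12 + 13 = 497/12.
New quantity: Q = 308 − 7(497/12) = 217/12.
DWL = ½ × 13 × (56 − 217/12) = 5915/24.

Deadweight loss = 5915/24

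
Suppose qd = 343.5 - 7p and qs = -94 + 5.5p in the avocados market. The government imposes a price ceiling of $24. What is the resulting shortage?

Shortage = 137.5

Equilibrium price would be p* = 35, so the ceiling at 24 binds.
At p = 24: qd = 343.5 − 7(24) = 175.5, qs = -94 + 5.5(24) = 38.
Shortage = 175.5 − 38 = 137.5.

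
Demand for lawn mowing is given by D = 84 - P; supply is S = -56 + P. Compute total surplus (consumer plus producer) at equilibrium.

Total surplus = 196

Equilibrium: 84 - P = -56 + P gives P* = 70, Q* = 14.
Demand choke price: P = 84; supply starts at P = 56.
CS = ½(84 − 70)(14) = 98; PS = ½(70 − 56)(14) = 98.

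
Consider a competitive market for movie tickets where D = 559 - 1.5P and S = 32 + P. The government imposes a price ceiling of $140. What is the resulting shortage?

Shortage = 177

Equilibrium price would be P* = 210.8, so the ceiling at 140 binds.
At P = 140: D = 559 − 1.5(140) = 349, S = 32 + 1(140) = 172.
Shortage = 349 − 172 = 177.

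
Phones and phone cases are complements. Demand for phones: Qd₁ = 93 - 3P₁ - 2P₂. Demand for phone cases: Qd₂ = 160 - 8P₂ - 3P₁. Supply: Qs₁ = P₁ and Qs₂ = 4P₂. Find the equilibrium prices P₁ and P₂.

P₁ = 398/21, P₂ = 361/42

Market 1: 93 - 3P₁ - 2P₂ = P₁ → 4P₁ + 2P₂ = 93.
Market 2: 12P₂ + 3P₁ = 160.
Eliminating P₂: 12×(1) − 2×(2) gives 42P₁ = 796, so P₁ = 398/21.
Back-substitute into (2): P₂ = (160 − 3×398/21) / 12 = 361/42.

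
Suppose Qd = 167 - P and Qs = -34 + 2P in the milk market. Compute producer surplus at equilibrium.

Producer surplus = 2500

Equilibrium: 167 - P = -34 + 2P gives P* = 67, Q* = 100.
Supply starts at P = 17 (where Qs = 0).
PS = ½(67 − 17)(100) = 2500.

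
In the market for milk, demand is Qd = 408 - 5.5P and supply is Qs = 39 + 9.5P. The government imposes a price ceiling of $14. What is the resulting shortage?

Shortage = 159

Equilibrium price would be P* = 24.6, so the ceiling at 14 binds.
At P = 14: Qd = 408 − 5.5(14) = 331, Qs = 39 + 9.5(14) = 172.
Shortage = 331 − 172 = 159.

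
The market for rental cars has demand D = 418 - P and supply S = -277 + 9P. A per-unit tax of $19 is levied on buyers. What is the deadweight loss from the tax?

Pre-tax equilibrium: P* = 69.5, Q* = 348.5.
Tax on buyers shifts demand to D = 418 − 1(P + 19) = 399 - P.
399 - P = -277 + 9P gives seller price Ps = 67.6; buyers pay Pb = 67.6 + 19 = 86.6.
New quantity: Q = 418 − 1(86.6) = 331.4.
DWL = ½ × 19 × (348.5 − 331.4) = 162.45.

Deadweight loss = 162.45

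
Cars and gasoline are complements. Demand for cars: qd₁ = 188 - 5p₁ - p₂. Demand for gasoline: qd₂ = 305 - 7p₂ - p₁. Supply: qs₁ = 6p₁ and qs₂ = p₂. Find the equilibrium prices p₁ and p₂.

p₁ = 1199/87, p₂ = 3167/87

Market 1: 188 - 5p₁ - p₂ = 6p₁ → 11p₁ + p₂ = 188.
Market 2: 8p₂ + p₁ = 305.
Eliminating p₂: 8×(1) − 1×(2) gives 87p₁ = 1199, so p₁ = 1199/87.
Back-substitute into (2): p₂ = (305 − 1×1199/87) / 8 = 3167/87.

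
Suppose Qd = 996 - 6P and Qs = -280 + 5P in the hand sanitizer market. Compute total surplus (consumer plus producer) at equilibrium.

Equilibrium: 996 - 6P = -280 + 5P gives P* = 116, Q* = 300.
Demand choke price: P = 166; supply starts at P = 56.
CS = ½(166 − 116)(300) = 7500; PS = ½(116 − 56)(300) = 9000.

Total surplus = 16500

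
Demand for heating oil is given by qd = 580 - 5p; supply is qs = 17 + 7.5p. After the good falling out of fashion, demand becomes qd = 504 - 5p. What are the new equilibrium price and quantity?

p' = 38.96, q' = 309.2

Original equilibrium: p* = 45.04, q* = 354.8.
New equilibrium: 504 - 5p = 17 + 7.5p, so 487 = 12.5p and p' = 38.96; q' = 504 − 5(38.96) = 309.2.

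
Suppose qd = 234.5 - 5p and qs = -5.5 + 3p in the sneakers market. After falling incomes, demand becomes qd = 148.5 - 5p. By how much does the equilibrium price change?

Original equilibrium: p* = 30, q* = 84.5.
New equilibrium: 148.5 - 5p = -5.5 + 3p, so 154 = 8p and p' = 19.25; q' = 148.5 − 5(19.25) = 52.25.
Change in price: 19.25 − 30 = -10.75.

Δp = -10.75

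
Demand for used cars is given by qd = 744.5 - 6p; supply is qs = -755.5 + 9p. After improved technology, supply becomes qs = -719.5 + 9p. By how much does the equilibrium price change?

Original equilibrium: p* = 100, q* = 144.5.
New equilibrium: 744.5 - 6p = -719.5 + 9p, so 1464 = 15p and p' = 97.6; q' = 744.5 − 6(97.6) = 158.9.
Change in price: 97.6 − 100 = -2.4.

Δp = -2.4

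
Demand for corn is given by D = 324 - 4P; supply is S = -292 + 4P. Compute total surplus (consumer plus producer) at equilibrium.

Total surplus = 64

Equilibrium: 324 - 4P = -292 + 4P gives P* = 77, Q* = 16.
Demand choke price: P = 81; supply starts at P = 73.
CS = ½(81 − 77)(16) = 32; PS = ½(77 − 73)(16) = 32.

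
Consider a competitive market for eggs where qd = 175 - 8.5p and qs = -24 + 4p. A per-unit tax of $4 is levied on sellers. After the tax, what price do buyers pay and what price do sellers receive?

Buyers pay $17.2, sellers receive $13.2

Pre-tax equilibrium: p* = 15.92, q* = 39.68.
Tax on sellers shifts supply to qs = -24 + 4(p − 4) = -40 + 4p.
175 - 8.5p = -40 + 4p gives buyer price pb = 17.2; sellers receive ps = 17.2 − 4 = 13.2.
New quantity: q = 175 − 8.5(17.2) = 28.8.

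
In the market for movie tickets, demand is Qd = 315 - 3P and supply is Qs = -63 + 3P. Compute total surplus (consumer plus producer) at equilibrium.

Total surplus = 5292

Equilibrium: 315 - 3P = -63 + 3P gives P* = 63, Q* = 126.
Demand choke price: P = 105; supply starts at P = 21.
CS = ½(105 − 63)(126) = 2646; PS = ½(63 − 21)(126) = 2646.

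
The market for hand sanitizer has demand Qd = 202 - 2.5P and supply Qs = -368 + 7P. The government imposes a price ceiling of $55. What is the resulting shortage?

Equilibrium price would be P* = 60, so the ceiling at 55 binds.
At P = 55: Qd = 202 − 2.5(55) = 64.5, Qs = -368 + 7(55) = 17.
Shortage = 64.5 − 17 = 47.5.

Shortage = 47.5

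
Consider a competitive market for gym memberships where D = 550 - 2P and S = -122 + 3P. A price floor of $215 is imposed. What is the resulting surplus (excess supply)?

Surplus = 403

Equilibrium price would be P* = 134.4, so the floor at 215 binds.
At P = 215: D = 120, S = 523.
Surplus = 523 − 120 = 403.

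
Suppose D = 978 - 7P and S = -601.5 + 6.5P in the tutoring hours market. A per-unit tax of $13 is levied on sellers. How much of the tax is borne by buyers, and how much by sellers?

Pre-tax equilibrium: P* = 117, Q* = 159.
Tax on sellers shifts supply to S = -601.5 + 6.5(P − 13) = -686 + 6.5P.
978 - 7P = -686 + 6.5P gives buyer price Pb = 3328/27; sellers receive Ps = 3328/27 − 13 = 2977/27.
New quantity: Q = 978 − 7(3328/27) = 3110/27.
Buyer burden = 3328/27 − 117 = 169/27; seller burden = 117 − 2977/27 = 182/27.

Buyers bear 169/27, sellers bear 182/27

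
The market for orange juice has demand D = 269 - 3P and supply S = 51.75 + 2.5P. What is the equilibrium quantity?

Q* = 150.5

Set D = S: 269 - 3P = 51.75 + 2.5P.
217.25 = 5.5P, so P* = 39.5.
Q* = 269 − 3(39.5) = 150.5.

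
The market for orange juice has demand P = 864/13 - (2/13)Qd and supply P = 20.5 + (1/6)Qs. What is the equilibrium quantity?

Q* = 143.4

Set the two price expressions equal: 864/13 - (2/13)Q = 20.5 + (1/6)Q.
1195/26 = (25/78)Q, so Q* = 143.4.
P* = 864/13 − (2/13)(143.4) = 44.4.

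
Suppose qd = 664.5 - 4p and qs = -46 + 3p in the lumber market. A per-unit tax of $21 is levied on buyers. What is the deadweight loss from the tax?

Pre-tax equilibrium: p* = 101.5, q* = 258.5.
Tax on buyers shifts demand to qd = 664.5 − 4(p + 21) = 580.5 - 4p.
580.5 - 4p = -46 + 3p gives seller price ps = 89.5; buyers pay pb = 89.5 + 21 = 110.5.
New quantity: q = 664.5 − 4(110.5) = 222.5.
DWL = ½ × 21 × (258.5 − 222.5) = 378.

Deadweight loss = 378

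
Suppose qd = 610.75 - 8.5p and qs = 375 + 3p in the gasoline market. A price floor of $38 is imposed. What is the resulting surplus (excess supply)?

Surplus = 201.25

Equilibrium price would be p* = 20.5, so the floor at 38 binds.
At p = 38: qd = 287.75, qs = 489.
Surplus = 489 − 287.75 = 201.25.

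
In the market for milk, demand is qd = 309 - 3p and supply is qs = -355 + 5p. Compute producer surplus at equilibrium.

Equilibrium: 309 - 3p = -355 + 5p gives p* = 83, q* = 60.
Supply starts at p = 71 (where qs = 0).
PS = ½(83 − 71)(60) = 360.

Producer surplus = 360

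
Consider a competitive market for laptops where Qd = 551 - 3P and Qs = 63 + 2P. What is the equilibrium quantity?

Set Qd = Qs: 551 - 3P = 63 + 2P.
488 = 5P, so P* = 97.6.
Q* = 551 − 3(97.6) = 258.2.

Q* = 258.2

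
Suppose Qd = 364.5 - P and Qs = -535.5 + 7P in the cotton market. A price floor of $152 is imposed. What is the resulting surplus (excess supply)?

Surplus = 316

Equilibrium price would be P* = 112.5, so the floor at 152 binds.
At P = 152: Qd = 212.5, Qs = 528.5.
Surplus = 528.5 − 212.5 = 316.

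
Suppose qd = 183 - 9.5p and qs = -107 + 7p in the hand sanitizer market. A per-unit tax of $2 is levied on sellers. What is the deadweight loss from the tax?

Pre-tax equilibrium: p* = 580/33, q* = 529/33.
Tax on sellers shifts supply to qs = -107 + 7(p − 2) = -121 + 7p.
183 - 9.5p = -121 + 7p gives buyer price pb = 608/33; sellers receive ps = 608/33 − 2 = 542/33.
New quantity: q = 183 − 9.5(608/33) = 263/33.
DWL = ½ × 2 × (529/33 − 263/33) = 266/33.

Deadweight loss = 266/33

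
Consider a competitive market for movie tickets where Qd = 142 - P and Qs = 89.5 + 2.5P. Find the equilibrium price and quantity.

P* = 15, Q* = 127

Set Qd = Qs: 142 - P = 89.5 + 2.5P.
52.5 = 3.5P, so P* = 15.
Q* = 142 − 1(15) = 127.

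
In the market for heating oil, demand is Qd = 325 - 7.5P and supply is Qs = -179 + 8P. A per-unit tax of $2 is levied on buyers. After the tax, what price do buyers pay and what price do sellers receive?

Buyers pay 1040/31, sellers receive 978/31

Pre-tax equilibrium: P* = 1008/31, Q* = 2515/31.
Tax on buyers shifts demand to Qd = 325 − 7.5(P + 2) = 310 - 7.5P.
310 - 7.5P = -179 + 8P gives seller price Ps = 978/31; buyers pay Pb = 978/31 + 2 = 1040/31.
New quantity: Q = 325 − 7.5(1040/31) = 2275/31.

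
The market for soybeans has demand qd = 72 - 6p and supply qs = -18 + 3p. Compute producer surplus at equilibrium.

Producer surplus = 24

Equilibrium: 72 - 6p = -18 + 3p gives p* = 10, q* = 12.
Supply starts at p = 6 (where qs = 0).
PS = ½(10 − 6)(12) = 24.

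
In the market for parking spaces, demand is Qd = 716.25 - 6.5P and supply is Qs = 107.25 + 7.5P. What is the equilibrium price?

Set Qd = Qs: 716.25 - 6.5P = 107.25 + 7.5P.
609 = 14P, so P* = 43.5.
Q* = 716.25 − 6.5(43.5) = 433.5.

P* = 43.5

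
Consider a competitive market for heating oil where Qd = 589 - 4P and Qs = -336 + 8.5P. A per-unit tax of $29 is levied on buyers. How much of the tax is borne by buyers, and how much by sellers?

Buyers bear $19.72, sellers bear $9.28

Pre-tax equilibrium: P* = 74, Q* = 293.
Tax on buyers shifts demand to Qd = 589 − 4(P + 29) = 473 - 4P.
473 - 4P = -336 + 8.5P gives seller price Ps = 64.72; buyers pay Pb = 64.72 + 29 = 93.72.
New quantity: Q = 589 − 4(93.72) = 214.12.
Buyer burden = 93.72 − 74 = 19.72; seller burden = 74 − 64.72 = 9.28.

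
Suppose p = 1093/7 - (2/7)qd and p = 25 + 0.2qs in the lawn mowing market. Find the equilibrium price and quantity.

Set the two price expressions equal: 1093/7 - (2/7)q = 25 + 0.2q.
918/7 = (17/35)q, so q* = 270.
p* = 1093/7 − (2/7)(270) = 79.

p* = 79, q* = 270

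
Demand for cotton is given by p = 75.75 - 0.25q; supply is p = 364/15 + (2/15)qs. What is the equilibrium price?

Set the two price expressions equal: 75.75 - 0.25q = 364/15 + (2/15)q.
3089/60 = (23/60)q, so q* = 3089/23.
p* = 75.75 − (0.25)(3089/23) = 970/23.

p* = 970/23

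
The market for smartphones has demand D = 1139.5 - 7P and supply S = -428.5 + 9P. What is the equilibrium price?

Set D = S: 1139.5 - 7P = -428.5 + 9P.
1568 = 16P, so P* = 98.
Q* = 1139.5 − 7(98) = 453.5.

P* = 98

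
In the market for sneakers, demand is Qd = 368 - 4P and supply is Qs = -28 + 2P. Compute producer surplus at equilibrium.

Equilibrium: 368 - 4P = -28 + 2P gives P* = 66, Q* = 104.
Supply starts at P = 14 (where Qs = 0).
PS = ½(66 − 14)(104) = 2704.

Producer surplus = 2704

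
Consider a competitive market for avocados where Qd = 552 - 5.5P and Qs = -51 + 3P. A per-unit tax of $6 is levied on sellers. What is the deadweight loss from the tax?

Deadweight loss = 594/17

Pre-tax equilibrium: P* = 1206/17, Q* = 2751/17.
Tax on sellers shifts supply to Qs = -51 + 3(P − 6) = -69 + 3P.
552 - 5.5P = -69 + 3P gives buyer price Pb = 1242/17; sellers receive Ps = 1242/17 − 6 = 1140/17.
New quantity: Q = 552 − 5.5(1242/17) = 2553/17.
DWL = ½ × 6 × (2751/17 − 2553/17) = 594/17.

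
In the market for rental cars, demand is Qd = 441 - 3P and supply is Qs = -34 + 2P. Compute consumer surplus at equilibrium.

Consumer surplus = 4056

Equilibrium: 441 - 3P = -34 + 2P gives P* = 95, Q* = 156.
Demand choke price (Qd = 0): P = 147.
CS = ½(147 − 95)(156) = 4056.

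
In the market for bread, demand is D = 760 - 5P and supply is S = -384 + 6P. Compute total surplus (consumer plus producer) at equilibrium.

Equilibrium: 760 - 5P = -384 + 6P gives P* = 104, Q* = 240.
Demand choke price: P = 152; supply starts at P = 64.
CS = ½(152 − 104)(240) = 5760; PS = ½(104 − 64)(240) = 4800.

Total surplus = 10560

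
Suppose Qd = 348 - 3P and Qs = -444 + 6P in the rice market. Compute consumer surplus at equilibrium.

Consumer surplus = 1176

Equilibrium: 348 - 3P = -444 + 6P gives P* = 88, Q* = 84.
Demand choke price (Qd = 0): P = 116.
CS = ½(116 − 88)(84) = 1176.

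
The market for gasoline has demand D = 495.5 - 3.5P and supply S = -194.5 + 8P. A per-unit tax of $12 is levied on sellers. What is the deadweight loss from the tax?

Pre-tax equilibrium: P* = 60, Q* = 285.5.
Tax on sellers shifts supply to S = -194.5 + 8(P − 12) = -290.5 + 8P.
495.5 - 3.5P = -290.5 + 8P gives buyer price Pb = 1572/23; sellers receive Ps = 1572/23 − 12 = 1296/23.
New quantity: Q = 495.5 − 3.5(1572/23) = 11789/46.
DWL = ½ × 12 × (285.5 − 11789/46) = 4032/23.

Deadweight loss = 4032/23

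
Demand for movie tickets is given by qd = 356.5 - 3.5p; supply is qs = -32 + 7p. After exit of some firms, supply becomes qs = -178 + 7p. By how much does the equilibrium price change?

Original equilibrium: p* = 37, q* = 227.
New equilibrium: 356.5 - 3.5p = -178 + 7p, so 534.5 = 10.5p and p' = 1069/21; q' = 356.5 − 3.5(1069/21) = 535/3.
Change in price: 1069/21 − 37 = 292/21.

Δp = 292/21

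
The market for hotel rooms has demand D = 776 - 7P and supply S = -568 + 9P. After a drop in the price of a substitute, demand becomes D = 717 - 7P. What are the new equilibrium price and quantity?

Original equilibrium: P* = 84, Q* = 188.
New equilibrium: 717 - 7P = -568 + 9P, so 1285 = 16P and P' = 80.3125; Q' = 717 − 7(80.3125) = 154.8125.

P' = 80.3125, Q' = 154.8125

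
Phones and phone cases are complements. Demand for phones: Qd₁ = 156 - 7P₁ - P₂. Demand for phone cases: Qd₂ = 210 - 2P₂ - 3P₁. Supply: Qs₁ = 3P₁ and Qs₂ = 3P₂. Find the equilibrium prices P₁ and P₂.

Market 1: 156 - 7P₁ - P₂ = 3P₁ → 10P₁ + P₂ = 156.
Market 2: 5P₂ + 3P₁ = 210.
Eliminating P₂: 5×(1) − 1×(2) gives 47P₁ = 570, so P₁ = 570/47.
Back-substitute into (2): P₂ = (210 − 3×570/47) / 5 = 1632/47.

P₁ = 570/47, P₂ = 1632/47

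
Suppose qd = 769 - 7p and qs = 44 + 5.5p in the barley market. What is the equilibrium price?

p* = 58

Set qd = qs: 769 - 7p = 44 + 5.5p.
725 = 12.5p, so p* = 58.
q* = 769 − 7(58) = 363.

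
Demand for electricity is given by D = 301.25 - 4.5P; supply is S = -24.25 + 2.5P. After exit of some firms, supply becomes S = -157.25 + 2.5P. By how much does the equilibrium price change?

ΔP = 19

Original equilibrium: P* = 46.5, Q* = 92.
New equilibrium: 301.25 - 4.5P = -157.25 + 2.5P, so 458.5 = 7P and P' = 65.5; Q' = 301.25 − 4.5(65.5) = 6.5.
Change in price: 65.5 − 46.5 = 19.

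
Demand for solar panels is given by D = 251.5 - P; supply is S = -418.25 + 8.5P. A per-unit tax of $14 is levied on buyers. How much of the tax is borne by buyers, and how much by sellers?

Pre-tax equilibrium: P* = 70.5, Q* = 181.
Tax on buyers shifts demand to D = 251.5 − 1(P + 14) = 237.5 - P.
237.5 - P = -418.25 + 8.5P gives seller price Ps = 2623/38; buyers pay Pb = 2623/38 + 14 = 3155/38.
New quantity: Q = 251.5 − 1(3155/38) = 3201/19.
Buyer burden = 3155/38 − 70.5 = 238/19; seller burden = 70.5 − 2623/38 = 28/19.

Buyers bear 238/19, sellers bear 28/19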